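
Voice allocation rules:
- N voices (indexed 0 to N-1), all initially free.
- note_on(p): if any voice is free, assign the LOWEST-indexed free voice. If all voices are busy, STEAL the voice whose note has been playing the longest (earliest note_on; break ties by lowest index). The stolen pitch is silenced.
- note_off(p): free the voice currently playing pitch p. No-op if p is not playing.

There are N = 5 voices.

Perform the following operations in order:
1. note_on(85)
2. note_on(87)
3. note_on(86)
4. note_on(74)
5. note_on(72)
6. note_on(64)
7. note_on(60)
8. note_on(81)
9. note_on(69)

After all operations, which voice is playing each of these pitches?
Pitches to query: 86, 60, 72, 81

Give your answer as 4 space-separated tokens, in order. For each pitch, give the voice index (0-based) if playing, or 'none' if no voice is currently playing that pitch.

Answer: none 1 4 2

Derivation:
Op 1: note_on(85): voice 0 is free -> assigned | voices=[85 - - - -]
Op 2: note_on(87): voice 1 is free -> assigned | voices=[85 87 - - -]
Op 3: note_on(86): voice 2 is free -> assigned | voices=[85 87 86 - -]
Op 4: note_on(74): voice 3 is free -> assigned | voices=[85 87 86 74 -]
Op 5: note_on(72): voice 4 is free -> assigned | voices=[85 87 86 74 72]
Op 6: note_on(64): all voices busy, STEAL voice 0 (pitch 85, oldest) -> assign | voices=[64 87 86 74 72]
Op 7: note_on(60): all voices busy, STEAL voice 1 (pitch 87, oldest) -> assign | voices=[64 60 86 74 72]
Op 8: note_on(81): all voices busy, STEAL voice 2 (pitch 86, oldest) -> assign | voices=[64 60 81 74 72]
Op 9: note_on(69): all voices busy, STEAL voice 3 (pitch 74, oldest) -> assign | voices=[64 60 81 69 72]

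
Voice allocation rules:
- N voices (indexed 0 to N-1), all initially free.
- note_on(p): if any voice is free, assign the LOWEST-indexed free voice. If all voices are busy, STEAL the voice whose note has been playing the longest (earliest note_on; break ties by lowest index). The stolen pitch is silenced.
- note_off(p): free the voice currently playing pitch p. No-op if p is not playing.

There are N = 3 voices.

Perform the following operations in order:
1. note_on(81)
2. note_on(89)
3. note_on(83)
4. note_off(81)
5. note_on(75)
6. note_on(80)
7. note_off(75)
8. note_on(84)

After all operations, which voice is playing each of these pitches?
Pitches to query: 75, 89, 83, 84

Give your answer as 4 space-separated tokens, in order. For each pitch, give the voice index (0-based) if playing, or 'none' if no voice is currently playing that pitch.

Op 1: note_on(81): voice 0 is free -> assigned | voices=[81 - -]
Op 2: note_on(89): voice 1 is free -> assigned | voices=[81 89 -]
Op 3: note_on(83): voice 2 is free -> assigned | voices=[81 89 83]
Op 4: note_off(81): free voice 0 | voices=[- 89 83]
Op 5: note_on(75): voice 0 is free -> assigned | voices=[75 89 83]
Op 6: note_on(80): all voices busy, STEAL voice 1 (pitch 89, oldest) -> assign | voices=[75 80 83]
Op 7: note_off(75): free voice 0 | voices=[- 80 83]
Op 8: note_on(84): voice 0 is free -> assigned | voices=[84 80 83]

Answer: none none 2 0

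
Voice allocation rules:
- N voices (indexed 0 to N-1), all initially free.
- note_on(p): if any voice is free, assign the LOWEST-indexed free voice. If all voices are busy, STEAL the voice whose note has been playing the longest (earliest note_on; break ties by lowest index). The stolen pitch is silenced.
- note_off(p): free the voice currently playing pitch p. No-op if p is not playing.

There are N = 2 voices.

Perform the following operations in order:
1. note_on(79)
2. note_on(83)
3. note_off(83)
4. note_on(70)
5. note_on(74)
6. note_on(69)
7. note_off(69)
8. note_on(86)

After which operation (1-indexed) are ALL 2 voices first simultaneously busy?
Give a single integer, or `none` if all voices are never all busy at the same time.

Op 1: note_on(79): voice 0 is free -> assigned | voices=[79 -]
Op 2: note_on(83): voice 1 is free -> assigned | voices=[79 83]
Op 3: note_off(83): free voice 1 | voices=[79 -]
Op 4: note_on(70): voice 1 is free -> assigned | voices=[79 70]
Op 5: note_on(74): all voices busy, STEAL voice 0 (pitch 79, oldest) -> assign | voices=[74 70]
Op 6: note_on(69): all voices busy, STEAL voice 1 (pitch 70, oldest) -> assign | voices=[74 69]
Op 7: note_off(69): free voice 1 | voices=[74 -]
Op 8: note_on(86): voice 1 is free -> assigned | voices=[74 86]

Answer: 2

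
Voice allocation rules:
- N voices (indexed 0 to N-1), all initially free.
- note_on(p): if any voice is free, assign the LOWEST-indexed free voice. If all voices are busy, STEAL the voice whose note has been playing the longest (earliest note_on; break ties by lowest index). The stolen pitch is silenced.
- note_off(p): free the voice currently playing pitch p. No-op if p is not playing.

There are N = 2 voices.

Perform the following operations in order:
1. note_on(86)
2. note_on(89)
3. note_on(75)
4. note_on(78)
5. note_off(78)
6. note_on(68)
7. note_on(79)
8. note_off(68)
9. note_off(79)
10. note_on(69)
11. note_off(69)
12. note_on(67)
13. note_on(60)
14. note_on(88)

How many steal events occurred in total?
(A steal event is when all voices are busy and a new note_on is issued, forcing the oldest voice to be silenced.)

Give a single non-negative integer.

Op 1: note_on(86): voice 0 is free -> assigned | voices=[86 -]
Op 2: note_on(89): voice 1 is free -> assigned | voices=[86 89]
Op 3: note_on(75): all voices busy, STEAL voice 0 (pitch 86, oldest) -> assign | voices=[75 89]
Op 4: note_on(78): all voices busy, STEAL voice 1 (pitch 89, oldest) -> assign | voices=[75 78]
Op 5: note_off(78): free voice 1 | voices=[75 -]
Op 6: note_on(68): voice 1 is free -> assigned | voices=[75 68]
Op 7: note_on(79): all voices busy, STEAL voice 0 (pitch 75, oldest) -> assign | voices=[79 68]
Op 8: note_off(68): free voice 1 | voices=[79 -]
Op 9: note_off(79): free voice 0 | voices=[- -]
Op 10: note_on(69): voice 0 is free -> assigned | voices=[69 -]
Op 11: note_off(69): free voice 0 | voices=[- -]
Op 12: note_on(67): voice 0 is free -> assigned | voices=[67 -]
Op 13: note_on(60): voice 1 is free -> assigned | voices=[67 60]
Op 14: note_on(88): all voices busy, STEAL voice 0 (pitch 67, oldest) -> assign | voices=[88 60]

Answer: 4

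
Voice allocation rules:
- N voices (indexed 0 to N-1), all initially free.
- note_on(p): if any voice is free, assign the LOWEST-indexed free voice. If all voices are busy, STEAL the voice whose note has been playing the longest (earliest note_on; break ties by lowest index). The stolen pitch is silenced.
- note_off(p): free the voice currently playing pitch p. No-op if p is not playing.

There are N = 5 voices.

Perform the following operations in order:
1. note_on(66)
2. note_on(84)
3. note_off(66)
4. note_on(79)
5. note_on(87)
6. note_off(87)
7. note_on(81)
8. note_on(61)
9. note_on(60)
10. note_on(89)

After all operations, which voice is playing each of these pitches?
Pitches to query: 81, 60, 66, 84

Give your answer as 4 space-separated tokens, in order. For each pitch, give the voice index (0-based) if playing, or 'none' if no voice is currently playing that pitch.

Op 1: note_on(66): voice 0 is free -> assigned | voices=[66 - - - -]
Op 2: note_on(84): voice 1 is free -> assigned | voices=[66 84 - - -]
Op 3: note_off(66): free voice 0 | voices=[- 84 - - -]
Op 4: note_on(79): voice 0 is free -> assigned | voices=[79 84 - - -]
Op 5: note_on(87): voice 2 is free -> assigned | voices=[79 84 87 - -]
Op 6: note_off(87): free voice 2 | voices=[79 84 - - -]
Op 7: note_on(81): voice 2 is free -> assigned | voices=[79 84 81 - -]
Op 8: note_on(61): voice 3 is free -> assigned | voices=[79 84 81 61 -]
Op 9: note_on(60): voice 4 is free -> assigned | voices=[79 84 81 61 60]
Op 10: note_on(89): all voices busy, STEAL voice 1 (pitch 84, oldest) -> assign | voices=[79 89 81 61 60]

Answer: 2 4 none none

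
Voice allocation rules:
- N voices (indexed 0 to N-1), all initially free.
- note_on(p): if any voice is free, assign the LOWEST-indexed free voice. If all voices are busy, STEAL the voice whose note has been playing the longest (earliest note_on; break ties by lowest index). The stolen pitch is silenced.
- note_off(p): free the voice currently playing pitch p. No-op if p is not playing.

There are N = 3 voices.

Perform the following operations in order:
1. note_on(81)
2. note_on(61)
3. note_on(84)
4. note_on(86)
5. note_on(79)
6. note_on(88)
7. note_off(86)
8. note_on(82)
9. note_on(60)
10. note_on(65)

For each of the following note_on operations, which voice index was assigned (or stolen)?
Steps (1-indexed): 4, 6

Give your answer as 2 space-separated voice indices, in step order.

Answer: 0 2

Derivation:
Op 1: note_on(81): voice 0 is free -> assigned | voices=[81 - -]
Op 2: note_on(61): voice 1 is free -> assigned | voices=[81 61 -]
Op 3: note_on(84): voice 2 is free -> assigned | voices=[81 61 84]
Op 4: note_on(86): all voices busy, STEAL voice 0 (pitch 81, oldest) -> assign | voices=[86 61 84]
Op 5: note_on(79): all voices busy, STEAL voice 1 (pitch 61, oldest) -> assign | voices=[86 79 84]
Op 6: note_on(88): all voices busy, STEAL voice 2 (pitch 84, oldest) -> assign | voices=[86 79 88]
Op 7: note_off(86): free voice 0 | voices=[- 79 88]
Op 8: note_on(82): voice 0 is free -> assigned | voices=[82 79 88]
Op 9: note_on(60): all voices busy, STEAL voice 1 (pitch 79, oldest) -> assign | voices=[82 60 88]
Op 10: note_on(65): all voices busy, STEAL voice 2 (pitch 88, oldest) -> assign | voices=[82 60 65]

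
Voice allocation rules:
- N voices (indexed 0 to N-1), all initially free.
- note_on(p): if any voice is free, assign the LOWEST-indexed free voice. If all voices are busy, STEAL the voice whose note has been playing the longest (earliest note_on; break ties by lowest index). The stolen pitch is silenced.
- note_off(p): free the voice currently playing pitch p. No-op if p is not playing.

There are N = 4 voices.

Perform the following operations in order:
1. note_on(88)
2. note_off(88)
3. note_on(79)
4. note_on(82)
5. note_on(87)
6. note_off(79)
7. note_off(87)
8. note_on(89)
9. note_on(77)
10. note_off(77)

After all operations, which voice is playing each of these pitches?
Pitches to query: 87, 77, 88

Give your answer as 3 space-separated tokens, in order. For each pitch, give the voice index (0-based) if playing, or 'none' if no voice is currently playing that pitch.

Answer: none none none

Derivation:
Op 1: note_on(88): voice 0 is free -> assigned | voices=[88 - - -]
Op 2: note_off(88): free voice 0 | voices=[- - - -]
Op 3: note_on(79): voice 0 is free -> assigned | voices=[79 - - -]
Op 4: note_on(82): voice 1 is free -> assigned | voices=[79 82 - -]
Op 5: note_on(87): voice 2 is free -> assigned | voices=[79 82 87 -]
Op 6: note_off(79): free voice 0 | voices=[- 82 87 -]
Op 7: note_off(87): free voice 2 | voices=[- 82 - -]
Op 8: note_on(89): voice 0 is free -> assigned | voices=[89 82 - -]
Op 9: note_on(77): voice 2 is free -> assigned | voices=[89 82 77 -]
Op 10: note_off(77): free voice 2 | voices=[89 82 - -]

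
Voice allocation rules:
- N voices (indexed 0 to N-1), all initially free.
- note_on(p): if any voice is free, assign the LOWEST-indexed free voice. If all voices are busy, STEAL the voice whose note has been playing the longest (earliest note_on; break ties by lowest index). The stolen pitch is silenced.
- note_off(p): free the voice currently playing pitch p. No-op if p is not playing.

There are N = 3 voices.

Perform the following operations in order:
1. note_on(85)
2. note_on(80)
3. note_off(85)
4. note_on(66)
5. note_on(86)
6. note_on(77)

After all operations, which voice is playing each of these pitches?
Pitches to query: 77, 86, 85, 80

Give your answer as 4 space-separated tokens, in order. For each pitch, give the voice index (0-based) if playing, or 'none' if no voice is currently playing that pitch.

Answer: 1 2 none none

Derivation:
Op 1: note_on(85): voice 0 is free -> assigned | voices=[85 - -]
Op 2: note_on(80): voice 1 is free -> assigned | voices=[85 80 -]
Op 3: note_off(85): free voice 0 | voices=[- 80 -]
Op 4: note_on(66): voice 0 is free -> assigned | voices=[66 80 -]
Op 5: note_on(86): voice 2 is free -> assigned | voices=[66 80 86]
Op 6: note_on(77): all voices busy, STEAL voice 1 (pitch 80, oldest) -> assign | voices=[66 77 86]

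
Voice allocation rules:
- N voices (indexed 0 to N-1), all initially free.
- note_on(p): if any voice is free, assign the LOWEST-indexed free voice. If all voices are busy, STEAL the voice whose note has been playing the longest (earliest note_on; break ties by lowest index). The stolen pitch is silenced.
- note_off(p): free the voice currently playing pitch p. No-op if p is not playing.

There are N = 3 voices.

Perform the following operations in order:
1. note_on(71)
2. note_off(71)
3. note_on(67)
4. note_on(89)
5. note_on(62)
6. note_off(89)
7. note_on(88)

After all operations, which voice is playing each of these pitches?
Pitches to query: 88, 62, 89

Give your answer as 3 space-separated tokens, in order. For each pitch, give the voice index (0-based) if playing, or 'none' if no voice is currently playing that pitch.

Op 1: note_on(71): voice 0 is free -> assigned | voices=[71 - -]
Op 2: note_off(71): free voice 0 | voices=[- - -]
Op 3: note_on(67): voice 0 is free -> assigned | voices=[67 - -]
Op 4: note_on(89): voice 1 is free -> assigned | voices=[67 89 -]
Op 5: note_on(62): voice 2 is free -> assigned | voices=[67 89 62]
Op 6: note_off(89): free voice 1 | voices=[67 - 62]
Op 7: note_on(88): voice 1 is free -> assigned | voices=[67 88 62]

Answer: 1 2 none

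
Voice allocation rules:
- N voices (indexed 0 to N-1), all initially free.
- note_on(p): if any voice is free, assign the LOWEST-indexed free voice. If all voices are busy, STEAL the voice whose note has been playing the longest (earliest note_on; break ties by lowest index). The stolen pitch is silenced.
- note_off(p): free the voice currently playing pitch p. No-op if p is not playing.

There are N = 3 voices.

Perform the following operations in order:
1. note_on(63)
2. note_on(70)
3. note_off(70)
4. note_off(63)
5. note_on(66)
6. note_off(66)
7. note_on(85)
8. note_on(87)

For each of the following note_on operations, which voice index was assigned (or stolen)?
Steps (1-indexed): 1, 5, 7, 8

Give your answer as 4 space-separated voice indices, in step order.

Answer: 0 0 0 1

Derivation:
Op 1: note_on(63): voice 0 is free -> assigned | voices=[63 - -]
Op 2: note_on(70): voice 1 is free -> assigned | voices=[63 70 -]
Op 3: note_off(70): free voice 1 | voices=[63 - -]
Op 4: note_off(63): free voice 0 | voices=[- - -]
Op 5: note_on(66): voice 0 is free -> assigned | voices=[66 - -]
Op 6: note_off(66): free voice 0 | voices=[- - -]
Op 7: note_on(85): voice 0 is free -> assigned | voices=[85 - -]
Op 8: note_on(87): voice 1 is free -> assigned | voices=[85 87 -]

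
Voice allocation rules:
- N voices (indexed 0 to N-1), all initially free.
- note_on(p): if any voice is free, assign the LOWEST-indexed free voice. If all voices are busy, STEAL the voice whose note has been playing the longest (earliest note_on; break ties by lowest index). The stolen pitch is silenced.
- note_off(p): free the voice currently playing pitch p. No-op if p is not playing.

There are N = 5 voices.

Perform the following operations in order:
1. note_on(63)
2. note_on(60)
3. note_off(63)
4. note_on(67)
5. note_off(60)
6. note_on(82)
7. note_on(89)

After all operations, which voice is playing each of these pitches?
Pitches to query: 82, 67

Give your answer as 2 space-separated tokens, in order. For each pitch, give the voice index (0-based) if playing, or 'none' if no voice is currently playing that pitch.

Op 1: note_on(63): voice 0 is free -> assigned | voices=[63 - - - -]
Op 2: note_on(60): voice 1 is free -> assigned | voices=[63 60 - - -]
Op 3: note_off(63): free voice 0 | voices=[- 60 - - -]
Op 4: note_on(67): voice 0 is free -> assigned | voices=[67 60 - - -]
Op 5: note_off(60): free voice 1 | voices=[67 - - - -]
Op 6: note_on(82): voice 1 is free -> assigned | voices=[67 82 - - -]
Op 7: note_on(89): voice 2 is free -> assigned | voices=[67 82 89 - -]

Answer: 1 0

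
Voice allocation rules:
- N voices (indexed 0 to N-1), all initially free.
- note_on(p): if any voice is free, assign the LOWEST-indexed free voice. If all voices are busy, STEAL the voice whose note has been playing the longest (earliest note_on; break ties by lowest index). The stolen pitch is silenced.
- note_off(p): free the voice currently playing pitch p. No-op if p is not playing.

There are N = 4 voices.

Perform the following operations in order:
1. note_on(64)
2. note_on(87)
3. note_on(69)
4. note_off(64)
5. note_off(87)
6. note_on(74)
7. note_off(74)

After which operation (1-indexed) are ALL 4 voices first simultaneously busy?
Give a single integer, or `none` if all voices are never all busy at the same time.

Op 1: note_on(64): voice 0 is free -> assigned | voices=[64 - - -]
Op 2: note_on(87): voice 1 is free -> assigned | voices=[64 87 - -]
Op 3: note_on(69): voice 2 is free -> assigned | voices=[64 87 69 -]
Op 4: note_off(64): free voice 0 | voices=[- 87 69 -]
Op 5: note_off(87): free voice 1 | voices=[- - 69 -]
Op 6: note_on(74): voice 0 is free -> assigned | voices=[74 - 69 -]
Op 7: note_off(74): free voice 0 | voices=[- - 69 -]

Answer: none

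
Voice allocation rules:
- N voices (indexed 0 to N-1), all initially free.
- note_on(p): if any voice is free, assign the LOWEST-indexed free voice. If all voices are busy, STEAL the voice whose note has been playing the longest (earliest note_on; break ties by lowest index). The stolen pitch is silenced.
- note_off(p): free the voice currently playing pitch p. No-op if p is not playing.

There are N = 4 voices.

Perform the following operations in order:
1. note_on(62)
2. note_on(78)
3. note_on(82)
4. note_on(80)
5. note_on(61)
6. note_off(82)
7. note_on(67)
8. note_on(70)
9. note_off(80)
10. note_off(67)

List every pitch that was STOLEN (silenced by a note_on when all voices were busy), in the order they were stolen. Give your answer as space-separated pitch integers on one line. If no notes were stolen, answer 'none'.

Answer: 62 78

Derivation:
Op 1: note_on(62): voice 0 is free -> assigned | voices=[62 - - -]
Op 2: note_on(78): voice 1 is free -> assigned | voices=[62 78 - -]
Op 3: note_on(82): voice 2 is free -> assigned | voices=[62 78 82 -]
Op 4: note_on(80): voice 3 is free -> assigned | voices=[62 78 82 80]
Op 5: note_on(61): all voices busy, STEAL voice 0 (pitch 62, oldest) -> assign | voices=[61 78 82 80]
Op 6: note_off(82): free voice 2 | voices=[61 78 - 80]
Op 7: note_on(67): voice 2 is free -> assigned | voices=[61 78 67 80]
Op 8: note_on(70): all voices busy, STEAL voice 1 (pitch 78, oldest) -> assign | voices=[61 70 67 80]
Op 9: note_off(80): free voice 3 | voices=[61 70 67 -]
Op 10: note_off(67): free voice 2 | voices=[61 70 - -]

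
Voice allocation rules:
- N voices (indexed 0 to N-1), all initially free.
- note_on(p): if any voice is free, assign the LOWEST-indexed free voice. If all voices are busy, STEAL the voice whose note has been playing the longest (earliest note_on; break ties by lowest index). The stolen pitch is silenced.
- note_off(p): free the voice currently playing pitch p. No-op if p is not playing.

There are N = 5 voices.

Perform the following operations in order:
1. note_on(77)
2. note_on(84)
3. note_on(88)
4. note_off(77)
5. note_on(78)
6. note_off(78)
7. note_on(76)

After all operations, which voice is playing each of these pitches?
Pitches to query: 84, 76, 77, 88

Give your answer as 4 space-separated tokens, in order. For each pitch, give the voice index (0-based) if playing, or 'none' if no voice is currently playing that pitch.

Answer: 1 0 none 2

Derivation:
Op 1: note_on(77): voice 0 is free -> assigned | voices=[77 - - - -]
Op 2: note_on(84): voice 1 is free -> assigned | voices=[77 84 - - -]
Op 3: note_on(88): voice 2 is free -> assigned | voices=[77 84 88 - -]
Op 4: note_off(77): free voice 0 | voices=[- 84 88 - -]
Op 5: note_on(78): voice 0 is free -> assigned | voices=[78 84 88 - -]
Op 6: note_off(78): free voice 0 | voices=[- 84 88 - -]
Op 7: note_on(76): voice 0 is free -> assigned | voices=[76 84 88 - -]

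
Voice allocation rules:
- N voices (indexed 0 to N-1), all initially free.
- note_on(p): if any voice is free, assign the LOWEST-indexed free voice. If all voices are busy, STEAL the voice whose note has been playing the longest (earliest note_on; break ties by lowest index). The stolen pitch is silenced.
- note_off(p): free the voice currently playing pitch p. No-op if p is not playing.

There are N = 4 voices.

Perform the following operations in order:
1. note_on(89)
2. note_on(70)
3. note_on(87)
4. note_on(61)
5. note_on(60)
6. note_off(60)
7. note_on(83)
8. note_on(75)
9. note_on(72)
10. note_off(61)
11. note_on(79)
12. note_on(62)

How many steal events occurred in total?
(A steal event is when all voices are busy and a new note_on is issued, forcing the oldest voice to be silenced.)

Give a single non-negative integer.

Answer: 4

Derivation:
Op 1: note_on(89): voice 0 is free -> assigned | voices=[89 - - -]
Op 2: note_on(70): voice 1 is free -> assigned | voices=[89 70 - -]
Op 3: note_on(87): voice 2 is free -> assigned | voices=[89 70 87 -]
Op 4: note_on(61): voice 3 is free -> assigned | voices=[89 70 87 61]
Op 5: note_on(60): all voices busy, STEAL voice 0 (pitch 89, oldest) -> assign | voices=[60 70 87 61]
Op 6: note_off(60): free voice 0 | voices=[- 70 87 61]
Op 7: note_on(83): voice 0 is free -> assigned | voices=[83 70 87 61]
Op 8: note_on(75): all voices busy, STEAL voice 1 (pitch 70, oldest) -> assign | voices=[83 75 87 61]
Op 9: note_on(72): all voices busy, STEAL voice 2 (pitch 87, oldest) -> assign | voices=[83 75 72 61]
Op 10: note_off(61): free voice 3 | voices=[83 75 72 -]
Op 11: note_on(79): voice 3 is free -> assigned | voices=[83 75 72 79]
Op 12: note_on(62): all voices busy, STEAL voice 0 (pitch 83, oldest) -> assign | voices=[62 75 72 79]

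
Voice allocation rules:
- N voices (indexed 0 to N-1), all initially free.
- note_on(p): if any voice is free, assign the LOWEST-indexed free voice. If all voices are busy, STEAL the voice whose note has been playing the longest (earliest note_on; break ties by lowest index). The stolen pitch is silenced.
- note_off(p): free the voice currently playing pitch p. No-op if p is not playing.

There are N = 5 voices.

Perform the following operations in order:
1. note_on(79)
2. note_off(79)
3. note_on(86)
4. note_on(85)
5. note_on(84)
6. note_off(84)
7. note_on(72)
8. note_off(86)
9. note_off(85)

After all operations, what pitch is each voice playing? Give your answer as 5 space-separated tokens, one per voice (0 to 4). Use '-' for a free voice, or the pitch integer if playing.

Op 1: note_on(79): voice 0 is free -> assigned | voices=[79 - - - -]
Op 2: note_off(79): free voice 0 | voices=[- - - - -]
Op 3: note_on(86): voice 0 is free -> assigned | voices=[86 - - - -]
Op 4: note_on(85): voice 1 is free -> assigned | voices=[86 85 - - -]
Op 5: note_on(84): voice 2 is free -> assigned | voices=[86 85 84 - -]
Op 6: note_off(84): free voice 2 | voices=[86 85 - - -]
Op 7: note_on(72): voice 2 is free -> assigned | voices=[86 85 72 - -]
Op 8: note_off(86): free voice 0 | voices=[- 85 72 - -]
Op 9: note_off(85): free voice 1 | voices=[- - 72 - -]

Answer: - - 72 - -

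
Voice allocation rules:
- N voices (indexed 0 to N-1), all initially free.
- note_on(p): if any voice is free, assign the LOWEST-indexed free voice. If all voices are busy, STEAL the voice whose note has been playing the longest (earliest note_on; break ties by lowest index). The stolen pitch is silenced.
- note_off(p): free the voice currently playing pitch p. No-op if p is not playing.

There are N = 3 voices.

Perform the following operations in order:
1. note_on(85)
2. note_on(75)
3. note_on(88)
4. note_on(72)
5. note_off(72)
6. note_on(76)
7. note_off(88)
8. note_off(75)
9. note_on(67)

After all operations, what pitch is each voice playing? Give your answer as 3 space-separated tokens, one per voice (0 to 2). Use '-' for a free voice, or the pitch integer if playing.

Answer: 76 67 -

Derivation:
Op 1: note_on(85): voice 0 is free -> assigned | voices=[85 - -]
Op 2: note_on(75): voice 1 is free -> assigned | voices=[85 75 -]
Op 3: note_on(88): voice 2 is free -> assigned | voices=[85 75 88]
Op 4: note_on(72): all voices busy, STEAL voice 0 (pitch 85, oldest) -> assign | voices=[72 75 88]
Op 5: note_off(72): free voice 0 | voices=[- 75 88]
Op 6: note_on(76): voice 0 is free -> assigned | voices=[76 75 88]
Op 7: note_off(88): free voice 2 | voices=[76 75 -]
Op 8: note_off(75): free voice 1 | voices=[76 - -]
Op 9: note_on(67): voice 1 is free -> assigned | voices=[76 67 -]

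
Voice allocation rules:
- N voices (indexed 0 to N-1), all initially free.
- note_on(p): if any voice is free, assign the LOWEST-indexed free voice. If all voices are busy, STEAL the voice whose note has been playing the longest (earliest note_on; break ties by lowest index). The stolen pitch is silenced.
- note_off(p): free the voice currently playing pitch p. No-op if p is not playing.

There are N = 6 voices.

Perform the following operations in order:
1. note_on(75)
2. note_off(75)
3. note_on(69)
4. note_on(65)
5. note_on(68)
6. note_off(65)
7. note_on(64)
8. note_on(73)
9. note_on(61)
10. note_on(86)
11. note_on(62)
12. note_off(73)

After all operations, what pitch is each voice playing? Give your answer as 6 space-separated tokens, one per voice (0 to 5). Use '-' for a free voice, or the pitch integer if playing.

Op 1: note_on(75): voice 0 is free -> assigned | voices=[75 - - - - -]
Op 2: note_off(75): free voice 0 | voices=[- - - - - -]
Op 3: note_on(69): voice 0 is free -> assigned | voices=[69 - - - - -]
Op 4: note_on(65): voice 1 is free -> assigned | voices=[69 65 - - - -]
Op 5: note_on(68): voice 2 is free -> assigned | voices=[69 65 68 - - -]
Op 6: note_off(65): free voice 1 | voices=[69 - 68 - - -]
Op 7: note_on(64): voice 1 is free -> assigned | voices=[69 64 68 - - -]
Op 8: note_on(73): voice 3 is free -> assigned | voices=[69 64 68 73 - -]
Op 9: note_on(61): voice 4 is free -> assigned | voices=[69 64 68 73 61 -]
Op 10: note_on(86): voice 5 is free -> assigned | voices=[69 64 68 73 61 86]
Op 11: note_on(62): all voices busy, STEAL voice 0 (pitch 69, oldest) -> assign | voices=[62 64 68 73 61 86]
Op 12: note_off(73): free voice 3 | voices=[62 64 68 - 61 86]

Answer: 62 64 68 - 61 86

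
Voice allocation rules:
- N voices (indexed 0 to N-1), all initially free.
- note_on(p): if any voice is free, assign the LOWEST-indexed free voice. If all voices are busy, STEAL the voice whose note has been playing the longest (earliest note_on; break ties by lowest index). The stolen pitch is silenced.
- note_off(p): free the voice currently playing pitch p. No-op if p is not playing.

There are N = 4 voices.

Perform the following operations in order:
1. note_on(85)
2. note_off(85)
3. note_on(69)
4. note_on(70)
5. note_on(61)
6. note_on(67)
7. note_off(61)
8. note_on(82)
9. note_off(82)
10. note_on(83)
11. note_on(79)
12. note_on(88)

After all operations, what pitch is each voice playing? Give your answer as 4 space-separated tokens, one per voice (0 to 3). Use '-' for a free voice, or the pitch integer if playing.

Answer: 79 88 83 67

Derivation:
Op 1: note_on(85): voice 0 is free -> assigned | voices=[85 - - -]
Op 2: note_off(85): free voice 0 | voices=[- - - -]
Op 3: note_on(69): voice 0 is free -> assigned | voices=[69 - - -]
Op 4: note_on(70): voice 1 is free -> assigned | voices=[69 70 - -]
Op 5: note_on(61): voice 2 is free -> assigned | voices=[69 70 61 -]
Op 6: note_on(67): voice 3 is free -> assigned | voices=[69 70 61 67]
Op 7: note_off(61): free voice 2 | voices=[69 70 - 67]
Op 8: note_on(82): voice 2 is free -> assigned | voices=[69 70 82 67]
Op 9: note_off(82): free voice 2 | voices=[69 70 - 67]
Op 10: note_on(83): voice 2 is free -> assigned | voices=[69 70 83 67]
Op 11: note_on(79): all voices busy, STEAL voice 0 (pitch 69, oldest) -> assign | voices=[79 70 83 67]
Op 12: note_on(88): all voices busy, STEAL voice 1 (pitch 70, oldest) -> assign | voices=[79 88 83 67]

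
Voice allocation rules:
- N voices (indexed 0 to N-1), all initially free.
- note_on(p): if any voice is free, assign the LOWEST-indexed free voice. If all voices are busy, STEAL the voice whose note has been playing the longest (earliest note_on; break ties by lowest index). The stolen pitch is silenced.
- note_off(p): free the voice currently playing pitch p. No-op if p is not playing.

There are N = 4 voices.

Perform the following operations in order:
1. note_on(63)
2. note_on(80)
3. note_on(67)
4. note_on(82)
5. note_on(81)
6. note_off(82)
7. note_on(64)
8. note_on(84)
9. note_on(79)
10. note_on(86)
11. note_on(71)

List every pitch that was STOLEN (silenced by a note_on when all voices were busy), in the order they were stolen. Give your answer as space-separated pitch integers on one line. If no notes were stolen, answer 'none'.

Answer: 63 80 67 81 64

Derivation:
Op 1: note_on(63): voice 0 is free -> assigned | voices=[63 - - -]
Op 2: note_on(80): voice 1 is free -> assigned | voices=[63 80 - -]
Op 3: note_on(67): voice 2 is free -> assigned | voices=[63 80 67 -]
Op 4: note_on(82): voice 3 is free -> assigned | voices=[63 80 67 82]
Op 5: note_on(81): all voices busy, STEAL voice 0 (pitch 63, oldest) -> assign | voices=[81 80 67 82]
Op 6: note_off(82): free voice 3 | voices=[81 80 67 -]
Op 7: note_on(64): voice 3 is free -> assigned | voices=[81 80 67 64]
Op 8: note_on(84): all voices busy, STEAL voice 1 (pitch 80, oldest) -> assign | voices=[81 84 67 64]
Op 9: note_on(79): all voices busy, STEAL voice 2 (pitch 67, oldest) -> assign | voices=[81 84 79 64]
Op 10: note_on(86): all voices busy, STEAL voice 0 (pitch 81, oldest) -> assign | voices=[86 84 79 64]
Op 11: note_on(71): all voices busy, STEAL voice 3 (pitch 64, oldest) -> assign | voices=[86 84 79 71]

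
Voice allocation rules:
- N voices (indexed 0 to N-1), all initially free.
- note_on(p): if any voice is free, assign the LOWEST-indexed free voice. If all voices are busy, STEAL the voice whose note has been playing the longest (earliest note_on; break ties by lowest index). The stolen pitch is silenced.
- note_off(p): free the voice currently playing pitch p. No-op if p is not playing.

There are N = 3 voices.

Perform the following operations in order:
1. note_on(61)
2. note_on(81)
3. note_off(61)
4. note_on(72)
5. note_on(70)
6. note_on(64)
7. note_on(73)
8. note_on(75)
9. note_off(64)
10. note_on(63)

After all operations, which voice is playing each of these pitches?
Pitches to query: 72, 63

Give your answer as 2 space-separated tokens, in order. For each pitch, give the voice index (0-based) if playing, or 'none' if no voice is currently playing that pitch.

Op 1: note_on(61): voice 0 is free -> assigned | voices=[61 - -]
Op 2: note_on(81): voice 1 is free -> assigned | voices=[61 81 -]
Op 3: note_off(61): free voice 0 | voices=[- 81 -]
Op 4: note_on(72): voice 0 is free -> assigned | voices=[72 81 -]
Op 5: note_on(70): voice 2 is free -> assigned | voices=[72 81 70]
Op 6: note_on(64): all voices busy, STEAL voice 1 (pitch 81, oldest) -> assign | voices=[72 64 70]
Op 7: note_on(73): all voices busy, STEAL voice 0 (pitch 72, oldest) -> assign | voices=[73 64 70]
Op 8: note_on(75): all voices busy, STEAL voice 2 (pitch 70, oldest) -> assign | voices=[73 64 75]
Op 9: note_off(64): free voice 1 | voices=[73 - 75]
Op 10: note_on(63): voice 1 is free -> assigned | voices=[73 63 75]

Answer: none 1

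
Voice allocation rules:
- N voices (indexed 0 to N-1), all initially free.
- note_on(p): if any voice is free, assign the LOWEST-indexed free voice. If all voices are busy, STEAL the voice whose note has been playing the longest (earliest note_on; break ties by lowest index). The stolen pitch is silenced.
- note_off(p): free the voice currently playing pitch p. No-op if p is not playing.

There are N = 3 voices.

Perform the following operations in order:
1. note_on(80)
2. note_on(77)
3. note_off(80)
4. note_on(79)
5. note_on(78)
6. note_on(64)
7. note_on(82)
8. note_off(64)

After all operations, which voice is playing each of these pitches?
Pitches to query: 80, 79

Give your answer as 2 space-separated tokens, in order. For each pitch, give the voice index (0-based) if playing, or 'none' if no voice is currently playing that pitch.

Answer: none none

Derivation:
Op 1: note_on(80): voice 0 is free -> assigned | voices=[80 - -]
Op 2: note_on(77): voice 1 is free -> assigned | voices=[80 77 -]
Op 3: note_off(80): free voice 0 | voices=[- 77 -]
Op 4: note_on(79): voice 0 is free -> assigned | voices=[79 77 -]
Op 5: note_on(78): voice 2 is free -> assigned | voices=[79 77 78]
Op 6: note_on(64): all voices busy, STEAL voice 1 (pitch 77, oldest) -> assign | voices=[79 64 78]
Op 7: note_on(82): all voices busy, STEAL voice 0 (pitch 79, oldest) -> assign | voices=[82 64 78]
Op 8: note_off(64): free voice 1 | voices=[82 - 78]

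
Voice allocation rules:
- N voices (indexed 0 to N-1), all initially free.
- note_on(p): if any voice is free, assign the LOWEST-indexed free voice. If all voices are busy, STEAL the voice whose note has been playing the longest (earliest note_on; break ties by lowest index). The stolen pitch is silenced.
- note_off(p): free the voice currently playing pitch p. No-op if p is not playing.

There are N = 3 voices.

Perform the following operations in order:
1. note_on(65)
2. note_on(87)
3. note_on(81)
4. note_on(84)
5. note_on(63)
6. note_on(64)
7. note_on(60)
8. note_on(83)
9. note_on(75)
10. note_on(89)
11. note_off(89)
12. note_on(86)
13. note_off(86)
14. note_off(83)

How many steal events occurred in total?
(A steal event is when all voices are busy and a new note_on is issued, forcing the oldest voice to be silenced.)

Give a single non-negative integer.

Op 1: note_on(65): voice 0 is free -> assigned | voices=[65 - -]
Op 2: note_on(87): voice 1 is free -> assigned | voices=[65 87 -]
Op 3: note_on(81): voice 2 is free -> assigned | voices=[65 87 81]
Op 4: note_on(84): all voices busy, STEAL voice 0 (pitch 65, oldest) -> assign | voices=[84 87 81]
Op 5: note_on(63): all voices busy, STEAL voice 1 (pitch 87, oldest) -> assign | voices=[84 63 81]
Op 6: note_on(64): all voices busy, STEAL voice 2 (pitch 81, oldest) -> assign | voices=[84 63 64]
Op 7: note_on(60): all voices busy, STEAL voice 0 (pitch 84, oldest) -> assign | voices=[60 63 64]
Op 8: note_on(83): all voices busy, STEAL voice 1 (pitch 63, oldest) -> assign | voices=[60 83 64]
Op 9: note_on(75): all voices busy, STEAL voice 2 (pitch 64, oldest) -> assign | voices=[60 83 75]
Op 10: note_on(89): all voices busy, STEAL voice 0 (pitch 60, oldest) -> assign | voices=[89 83 75]
Op 11: note_off(89): free voice 0 | voices=[- 83 75]
Op 12: note_on(86): voice 0 is free -> assigned | voices=[86 83 75]
Op 13: note_off(86): free voice 0 | voices=[- 83 75]
Op 14: note_off(83): free voice 1 | voices=[- - 75]

Answer: 7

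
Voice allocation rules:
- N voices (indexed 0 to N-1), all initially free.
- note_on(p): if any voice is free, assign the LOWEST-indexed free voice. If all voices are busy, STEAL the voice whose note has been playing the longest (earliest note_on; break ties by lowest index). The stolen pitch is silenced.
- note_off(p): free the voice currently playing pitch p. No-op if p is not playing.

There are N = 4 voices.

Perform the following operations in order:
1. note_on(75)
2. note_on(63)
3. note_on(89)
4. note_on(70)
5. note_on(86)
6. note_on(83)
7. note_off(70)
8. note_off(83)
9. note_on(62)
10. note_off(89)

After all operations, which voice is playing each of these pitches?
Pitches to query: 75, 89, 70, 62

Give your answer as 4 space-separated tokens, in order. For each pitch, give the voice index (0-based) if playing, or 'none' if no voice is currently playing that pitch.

Answer: none none none 1

Derivation:
Op 1: note_on(75): voice 0 is free -> assigned | voices=[75 - - -]
Op 2: note_on(63): voice 1 is free -> assigned | voices=[75 63 - -]
Op 3: note_on(89): voice 2 is free -> assigned | voices=[75 63 89 -]
Op 4: note_on(70): voice 3 is free -> assigned | voices=[75 63 89 70]
Op 5: note_on(86): all voices busy, STEAL voice 0 (pitch 75, oldest) -> assign | voices=[86 63 89 70]
Op 6: note_on(83): all voices busy, STEAL voice 1 (pitch 63, oldest) -> assign | voices=[86 83 89 70]
Op 7: note_off(70): free voice 3 | voices=[86 83 89 -]
Op 8: note_off(83): free voice 1 | voices=[86 - 89 -]
Op 9: note_on(62): voice 1 is free -> assigned | voices=[86 62 89 -]
Op 10: note_off(89): free voice 2 | voices=[86 62 - -]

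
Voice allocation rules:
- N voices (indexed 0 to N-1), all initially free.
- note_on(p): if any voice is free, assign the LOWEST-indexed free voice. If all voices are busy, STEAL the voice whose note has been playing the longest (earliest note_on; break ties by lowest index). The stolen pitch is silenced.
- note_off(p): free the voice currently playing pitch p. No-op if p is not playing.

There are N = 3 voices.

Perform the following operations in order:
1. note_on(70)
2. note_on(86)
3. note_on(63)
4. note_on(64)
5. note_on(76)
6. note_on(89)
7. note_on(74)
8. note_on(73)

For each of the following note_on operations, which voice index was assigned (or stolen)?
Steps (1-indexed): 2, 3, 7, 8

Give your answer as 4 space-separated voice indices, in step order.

Answer: 1 2 0 1

Derivation:
Op 1: note_on(70): voice 0 is free -> assigned | voices=[70 - -]
Op 2: note_on(86): voice 1 is free -> assigned | voices=[70 86 -]
Op 3: note_on(63): voice 2 is free -> assigned | voices=[70 86 63]
Op 4: note_on(64): all voices busy, STEAL voice 0 (pitch 70, oldest) -> assign | voices=[64 86 63]
Op 5: note_on(76): all voices busy, STEAL voice 1 (pitch 86, oldest) -> assign | voices=[64 76 63]
Op 6: note_on(89): all voices busy, STEAL voice 2 (pitch 63, oldest) -> assign | voices=[64 76 89]
Op 7: note_on(74): all voices busy, STEAL voice 0 (pitch 64, oldest) -> assign | voices=[74 76 89]
Op 8: note_on(73): all voices busy, STEAL voice 1 (pitch 76, oldest) -> assign | voices=[74 73 89]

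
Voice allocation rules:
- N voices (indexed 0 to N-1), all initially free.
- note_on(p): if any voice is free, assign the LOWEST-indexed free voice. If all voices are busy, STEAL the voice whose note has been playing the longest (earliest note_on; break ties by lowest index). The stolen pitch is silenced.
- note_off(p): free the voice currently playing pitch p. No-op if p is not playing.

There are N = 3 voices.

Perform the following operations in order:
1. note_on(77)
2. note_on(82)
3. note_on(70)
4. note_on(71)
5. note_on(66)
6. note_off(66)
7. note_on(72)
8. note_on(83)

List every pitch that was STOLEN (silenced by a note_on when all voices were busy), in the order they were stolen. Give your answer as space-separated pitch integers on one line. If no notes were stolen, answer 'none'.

Answer: 77 82 70

Derivation:
Op 1: note_on(77): voice 0 is free -> assigned | voices=[77 - -]
Op 2: note_on(82): voice 1 is free -> assigned | voices=[77 82 -]
Op 3: note_on(70): voice 2 is free -> assigned | voices=[77 82 70]
Op 4: note_on(71): all voices busy, STEAL voice 0 (pitch 77, oldest) -> assign | voices=[71 82 70]
Op 5: note_on(66): all voices busy, STEAL voice 1 (pitch 82, oldest) -> assign | voices=[71 66 70]
Op 6: note_off(66): free voice 1 | voices=[71 - 70]
Op 7: note_on(72): voice 1 is free -> assigned | voices=[71 72 70]
Op 8: note_on(83): all voices busy, STEAL voice 2 (pitch 70, oldest) -> assign | voices=[71 72 83]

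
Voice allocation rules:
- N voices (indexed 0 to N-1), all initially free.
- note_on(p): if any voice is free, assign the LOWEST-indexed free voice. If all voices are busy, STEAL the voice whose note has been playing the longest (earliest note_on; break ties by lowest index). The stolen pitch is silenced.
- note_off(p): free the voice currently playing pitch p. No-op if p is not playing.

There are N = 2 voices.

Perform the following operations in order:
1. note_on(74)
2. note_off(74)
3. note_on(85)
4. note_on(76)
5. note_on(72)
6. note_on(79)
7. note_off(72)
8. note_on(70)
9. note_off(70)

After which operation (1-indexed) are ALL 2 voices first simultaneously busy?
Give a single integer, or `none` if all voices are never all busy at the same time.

Op 1: note_on(74): voice 0 is free -> assigned | voices=[74 -]
Op 2: note_off(74): free voice 0 | voices=[- -]
Op 3: note_on(85): voice 0 is free -> assigned | voices=[85 -]
Op 4: note_on(76): voice 1 is free -> assigned | voices=[85 76]
Op 5: note_on(72): all voices busy, STEAL voice 0 (pitch 85, oldest) -> assign | voices=[72 76]
Op 6: note_on(79): all voices busy, STEAL voice 1 (pitch 76, oldest) -> assign | voices=[72 79]
Op 7: note_off(72): free voice 0 | voices=[- 79]
Op 8: note_on(70): voice 0 is free -> assigned | voices=[70 79]
Op 9: note_off(70): free voice 0 | voices=[- 79]

Answer: 4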